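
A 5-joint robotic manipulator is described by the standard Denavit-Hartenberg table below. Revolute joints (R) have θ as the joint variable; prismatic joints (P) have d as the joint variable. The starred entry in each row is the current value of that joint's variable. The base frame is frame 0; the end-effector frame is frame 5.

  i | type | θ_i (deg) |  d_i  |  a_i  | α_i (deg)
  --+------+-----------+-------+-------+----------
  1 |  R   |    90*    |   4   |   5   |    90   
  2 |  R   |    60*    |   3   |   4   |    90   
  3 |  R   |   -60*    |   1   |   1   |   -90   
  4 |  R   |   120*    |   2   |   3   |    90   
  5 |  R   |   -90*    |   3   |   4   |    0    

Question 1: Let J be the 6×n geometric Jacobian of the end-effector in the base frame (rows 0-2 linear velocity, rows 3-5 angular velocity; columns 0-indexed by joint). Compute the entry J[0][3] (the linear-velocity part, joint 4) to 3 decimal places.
3.549

axis z_3 = (0.5000,0.4330,0.7500); lever o_n−o_3 = (-1.9510,-4.1405,1.0245)
cross product → J_v[:, 3] = (3.5490,-1.9755,-1.2255)
J_ω[:, 3] = z_3
entry J[0][3] = 3.5490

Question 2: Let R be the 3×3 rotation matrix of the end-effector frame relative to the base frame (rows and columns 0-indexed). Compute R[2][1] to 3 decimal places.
0.217

End-effector y-axis (col 1 of R) = (0.4330,-0.8750,0.2165)
R[2][1] = 0.2165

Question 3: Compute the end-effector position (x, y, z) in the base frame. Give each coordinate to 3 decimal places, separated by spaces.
after link 1: o_1 = (0.0000, 5.0000, 4.0000)
after link 2: o_2 = (3.0000, 7.0000, 7.4641)
after link 3: o_3 = (2.1340, 8.1160, 7.3971)
after link 4: o_4 = (4.4330, 6.3571, 9.5466)
after link 5: o_5 = (0.1830, 3.9755, 8.4216)

0.183 3.975 8.422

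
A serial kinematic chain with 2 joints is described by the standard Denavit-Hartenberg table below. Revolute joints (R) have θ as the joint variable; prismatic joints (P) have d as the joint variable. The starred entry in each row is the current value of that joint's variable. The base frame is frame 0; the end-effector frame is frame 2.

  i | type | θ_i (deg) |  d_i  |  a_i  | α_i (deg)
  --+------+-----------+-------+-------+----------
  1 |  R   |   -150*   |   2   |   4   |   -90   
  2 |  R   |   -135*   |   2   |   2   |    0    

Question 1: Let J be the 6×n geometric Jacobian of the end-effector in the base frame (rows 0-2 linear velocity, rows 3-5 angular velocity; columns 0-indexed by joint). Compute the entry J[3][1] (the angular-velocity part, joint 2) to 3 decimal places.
axis z_1 = (0.5000,-0.8660,0.0000); lever o_n−o_1 = (2.2247,-1.0249,1.4142)
cross product → J_v[:, 1] = (-1.2247,-0.7071,1.4142)
J_ω[:, 1] = z_1
entry J[3][1] = 0.5000

0.500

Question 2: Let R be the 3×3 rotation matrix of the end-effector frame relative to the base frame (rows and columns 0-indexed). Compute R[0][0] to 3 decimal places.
End-effector x-axis (col 0 of R) = (0.6124,0.3536,0.7071)
R[0][0] = 0.6124

0.612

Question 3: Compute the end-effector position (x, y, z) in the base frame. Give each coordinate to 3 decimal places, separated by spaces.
after link 1: o_1 = (-3.4641, -2.0000, 2.0000)
after link 2: o_2 = (-1.2394, -3.0249, 3.4142)

-1.239 -3.025 3.414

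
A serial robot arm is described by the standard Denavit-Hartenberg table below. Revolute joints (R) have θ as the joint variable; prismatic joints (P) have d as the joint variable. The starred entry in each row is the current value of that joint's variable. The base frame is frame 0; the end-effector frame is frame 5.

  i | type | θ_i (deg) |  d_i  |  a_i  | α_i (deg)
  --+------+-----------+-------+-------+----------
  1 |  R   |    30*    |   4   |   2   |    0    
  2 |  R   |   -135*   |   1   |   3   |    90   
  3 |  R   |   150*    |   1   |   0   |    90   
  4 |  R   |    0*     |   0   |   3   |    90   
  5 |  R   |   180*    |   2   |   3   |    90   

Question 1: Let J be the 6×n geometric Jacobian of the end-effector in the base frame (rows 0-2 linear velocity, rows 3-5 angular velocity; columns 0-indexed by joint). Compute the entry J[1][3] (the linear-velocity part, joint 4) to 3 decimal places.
axis z_3 = (-0.1294,-0.4830,0.8660); lever o_n−o_3 = (1.9319,-0.5176,0.0000)
cross product → J_v[:, 3] = (0.4483,1.6730,1.0000)
J_ω[:, 3] = z_3
entry J[1][3] = 1.6730

1.673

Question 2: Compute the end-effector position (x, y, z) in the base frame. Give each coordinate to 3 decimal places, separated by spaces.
after link 1: o_1 = (1.7321, 1.0000, 4.0000)
after link 2: o_2 = (0.9556, -1.8978, 5.0000)
after link 3: o_3 = (-0.0103, -1.6390, 5.0000)
after link 4: o_4 = (0.6621, 0.8706, 6.5000)
after link 5: o_5 = (1.9215, -2.1566, 5.0000)

1.922 -2.157 5.000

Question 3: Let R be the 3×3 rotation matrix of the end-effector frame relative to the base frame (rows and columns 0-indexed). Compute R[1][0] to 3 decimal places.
End-effector x-axis (col 0 of R) = (-0.2241,-0.8365,-0.5000)
R[1][0] = -0.8365

-0.837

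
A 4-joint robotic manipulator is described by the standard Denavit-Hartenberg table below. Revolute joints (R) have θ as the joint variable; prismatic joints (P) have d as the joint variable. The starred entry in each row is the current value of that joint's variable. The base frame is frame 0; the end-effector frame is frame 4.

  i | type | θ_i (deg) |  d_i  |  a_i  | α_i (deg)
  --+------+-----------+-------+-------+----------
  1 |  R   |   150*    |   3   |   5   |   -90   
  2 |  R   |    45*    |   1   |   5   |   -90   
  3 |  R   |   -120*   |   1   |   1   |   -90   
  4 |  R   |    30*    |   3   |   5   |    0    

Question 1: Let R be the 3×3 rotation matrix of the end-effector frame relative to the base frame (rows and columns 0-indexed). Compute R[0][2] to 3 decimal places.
End-effector z-axis (col 2 of R) = (-0.7803,-0.1268,-0.6124)
R[0][2] = -0.7803

-0.780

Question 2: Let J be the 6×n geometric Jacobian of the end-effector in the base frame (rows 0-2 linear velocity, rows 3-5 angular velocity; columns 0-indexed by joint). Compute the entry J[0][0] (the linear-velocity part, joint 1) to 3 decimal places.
1.388

axis z_0 = ẑ; lever o_n−o_0 = (-11.8275,-1.3882,0.5725)
cross product → J_v[:, 0] = (1.3882,-11.8275,0.0000)
J_ω[:, 0] = z_0
entry J[0][0] = 1.3882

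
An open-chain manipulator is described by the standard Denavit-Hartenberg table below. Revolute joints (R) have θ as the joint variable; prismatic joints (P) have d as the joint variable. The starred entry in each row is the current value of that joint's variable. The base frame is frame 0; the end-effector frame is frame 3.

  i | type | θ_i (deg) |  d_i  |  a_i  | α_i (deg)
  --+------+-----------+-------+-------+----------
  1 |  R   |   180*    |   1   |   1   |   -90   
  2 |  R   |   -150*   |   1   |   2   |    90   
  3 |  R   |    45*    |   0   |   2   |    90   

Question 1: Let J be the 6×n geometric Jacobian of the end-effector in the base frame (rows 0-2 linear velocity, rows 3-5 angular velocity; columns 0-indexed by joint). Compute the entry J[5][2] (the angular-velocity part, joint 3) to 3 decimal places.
-0.866

axis z_2 = (0.5000,-0.0000,-0.8660); lever o_n−o_2 = (1.2247,-1.4142,0.7071)
cross product → J_v[:, 2] = (-1.2247,-1.4142,-0.7071)
J_ω[:, 2] = z_2
entry J[5][2] = -0.8660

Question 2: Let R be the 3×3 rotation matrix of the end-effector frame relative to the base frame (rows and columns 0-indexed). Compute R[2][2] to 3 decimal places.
0.354

End-effector z-axis (col 2 of R) = (0.6124,0.7071,0.3536)
R[2][2] = 0.3536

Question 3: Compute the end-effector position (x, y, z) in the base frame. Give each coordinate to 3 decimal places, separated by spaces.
1.957 -2.414 2.707

after link 1: o_1 = (-1.0000, 0.0000, 1.0000)
after link 2: o_2 = (0.7321, -1.0000, 2.0000)
after link 3: o_3 = (1.9568, -2.4142, 2.7071)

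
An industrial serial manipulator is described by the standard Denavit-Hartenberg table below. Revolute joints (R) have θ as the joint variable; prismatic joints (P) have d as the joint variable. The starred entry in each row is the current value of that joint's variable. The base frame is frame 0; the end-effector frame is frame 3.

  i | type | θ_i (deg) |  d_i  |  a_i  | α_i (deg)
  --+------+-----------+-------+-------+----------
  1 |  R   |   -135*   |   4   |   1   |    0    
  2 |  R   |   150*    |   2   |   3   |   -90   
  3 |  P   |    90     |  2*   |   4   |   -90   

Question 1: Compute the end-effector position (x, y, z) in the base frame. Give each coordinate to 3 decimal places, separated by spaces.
after link 1: o_1 = (-0.7071, -0.7071, 4.0000)
after link 2: o_2 = (2.1907, 0.0694, 6.0000)
after link 3: o_3 = (1.6730, 2.0012, 2.0000)

1.673 2.001 2.000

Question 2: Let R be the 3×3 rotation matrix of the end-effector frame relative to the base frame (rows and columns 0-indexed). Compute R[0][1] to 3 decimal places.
0.259

End-effector y-axis (col 1 of R) = (0.2588,-0.9659,-0.0000)
R[0][1] = 0.2588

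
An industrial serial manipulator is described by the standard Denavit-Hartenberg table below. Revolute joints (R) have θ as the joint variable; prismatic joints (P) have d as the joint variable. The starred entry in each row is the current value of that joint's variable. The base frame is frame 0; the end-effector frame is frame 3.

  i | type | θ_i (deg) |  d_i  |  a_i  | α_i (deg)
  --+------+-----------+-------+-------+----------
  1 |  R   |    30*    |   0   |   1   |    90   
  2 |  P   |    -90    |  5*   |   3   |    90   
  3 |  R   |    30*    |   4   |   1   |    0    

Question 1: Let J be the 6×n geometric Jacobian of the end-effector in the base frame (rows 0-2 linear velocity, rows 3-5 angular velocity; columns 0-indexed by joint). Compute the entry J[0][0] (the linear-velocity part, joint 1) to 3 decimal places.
6.263

axis z_0 = ẑ; lever o_n−o_0 = (0.1519,-6.2631,-3.8660)
cross product → J_v[:, 0] = (6.2631,0.1519,-0.0000)
J_ω[:, 0] = z_0
entry J[0][0] = 6.2631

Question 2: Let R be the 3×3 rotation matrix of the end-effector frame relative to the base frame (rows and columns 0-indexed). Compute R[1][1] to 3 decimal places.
-0.750

End-effector y-axis (col 1 of R) = (0.4330,-0.7500,0.5000)
R[1][1] = -0.7500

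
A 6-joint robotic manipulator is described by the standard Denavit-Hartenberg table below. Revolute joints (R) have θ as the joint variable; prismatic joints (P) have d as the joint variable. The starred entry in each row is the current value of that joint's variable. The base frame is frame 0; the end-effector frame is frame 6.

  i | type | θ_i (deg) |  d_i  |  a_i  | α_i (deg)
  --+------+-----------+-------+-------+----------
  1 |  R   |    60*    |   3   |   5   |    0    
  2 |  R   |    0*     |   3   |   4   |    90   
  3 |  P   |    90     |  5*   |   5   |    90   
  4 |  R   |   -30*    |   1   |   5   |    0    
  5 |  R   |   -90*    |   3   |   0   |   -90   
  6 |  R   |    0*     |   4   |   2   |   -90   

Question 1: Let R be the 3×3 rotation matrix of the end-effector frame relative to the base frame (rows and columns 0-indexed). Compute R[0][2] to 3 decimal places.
End-effector z-axis (col 2 of R) = (-0.5000,-0.8660,0.0000)
R[0][2] = -0.5000

-0.500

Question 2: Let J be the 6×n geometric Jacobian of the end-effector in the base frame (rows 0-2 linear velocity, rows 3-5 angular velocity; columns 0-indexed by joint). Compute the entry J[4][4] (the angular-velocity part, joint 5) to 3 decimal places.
0.866

axis z_4 = (0.5000,0.8660,-0.0000); lever o_n−o_4 = (-1.7321,4.4641,2.4641)
cross product → J_v[:, 4] = (2.1340,-1.2321,3.7321)
J_ω[:, 4] = z_4
entry J[4][4] = 0.8660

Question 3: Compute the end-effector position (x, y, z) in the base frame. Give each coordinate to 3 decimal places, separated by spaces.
5.433 11.874 17.794

after link 1: o_1 = (2.5000, 4.3301, 3.0000)
after link 2: o_2 = (4.5000, 7.7942, 6.0000)
after link 3: o_3 = (8.8301, 5.2942, 11.0000)
after link 4: o_4 = (7.1651, 7.4103, 15.3301)
after link 5: o_5 = (8.6651, 10.0083, 15.3301)
after link 6: o_6 = (5.4330, 11.8744, 17.7942)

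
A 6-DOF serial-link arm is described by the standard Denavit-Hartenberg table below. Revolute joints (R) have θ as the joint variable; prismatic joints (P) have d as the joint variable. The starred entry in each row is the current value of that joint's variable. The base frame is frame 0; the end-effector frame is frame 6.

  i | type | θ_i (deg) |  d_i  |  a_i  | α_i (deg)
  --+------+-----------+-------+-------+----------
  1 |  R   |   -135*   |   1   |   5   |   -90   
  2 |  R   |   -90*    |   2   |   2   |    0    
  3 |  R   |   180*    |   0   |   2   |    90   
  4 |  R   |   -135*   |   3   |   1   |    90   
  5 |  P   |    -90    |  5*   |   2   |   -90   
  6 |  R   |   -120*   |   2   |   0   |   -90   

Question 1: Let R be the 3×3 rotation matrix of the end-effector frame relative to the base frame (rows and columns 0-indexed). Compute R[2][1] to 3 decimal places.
-0.707

End-effector y-axis (col 1 of R) = (0.5000,-0.5000,-0.7071)
R[2][1] = -0.7071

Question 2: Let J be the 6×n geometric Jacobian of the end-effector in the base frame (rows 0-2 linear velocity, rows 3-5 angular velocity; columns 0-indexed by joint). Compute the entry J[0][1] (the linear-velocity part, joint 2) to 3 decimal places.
-4.000

axis z_1 = (0.7071,-0.7071,0.0000); lever o_n−o_1 = (1.7071,-3.1213,5.6569)
cross product → J_v[:, 1] = (-4.0000,-4.0000,-1.0000)
J_ω[:, 1] = z_1
entry J[0][1] = -4.0000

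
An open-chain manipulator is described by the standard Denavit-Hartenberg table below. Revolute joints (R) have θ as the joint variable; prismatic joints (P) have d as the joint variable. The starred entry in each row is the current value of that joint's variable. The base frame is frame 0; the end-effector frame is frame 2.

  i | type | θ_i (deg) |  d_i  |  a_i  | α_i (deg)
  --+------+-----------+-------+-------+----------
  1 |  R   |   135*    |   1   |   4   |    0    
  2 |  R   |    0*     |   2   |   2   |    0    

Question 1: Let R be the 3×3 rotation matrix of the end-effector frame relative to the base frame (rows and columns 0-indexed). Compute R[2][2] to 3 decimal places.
1.000

End-effector z-axis (col 2 of R) = (0.0000,0.0000,1.0000)
R[2][2] = 1.0000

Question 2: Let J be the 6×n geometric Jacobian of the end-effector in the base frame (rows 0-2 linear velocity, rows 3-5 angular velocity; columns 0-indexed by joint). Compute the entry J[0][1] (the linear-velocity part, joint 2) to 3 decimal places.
-1.414

axis z_1 = (0.0000,0.0000,1.0000); lever o_n−o_1 = (-1.4142,1.4142,2.0000)
cross product → J_v[:, 1] = (-1.4142,-1.4142,0.0000)
J_ω[:, 1] = z_1
entry J[0][1] = -1.4142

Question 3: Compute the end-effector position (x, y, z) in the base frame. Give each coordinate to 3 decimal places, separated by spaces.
-4.243 4.243 3.000

after link 1: o_1 = (-2.8284, 2.8284, 1.0000)
after link 2: o_2 = (-4.2426, 4.2426, 3.0000)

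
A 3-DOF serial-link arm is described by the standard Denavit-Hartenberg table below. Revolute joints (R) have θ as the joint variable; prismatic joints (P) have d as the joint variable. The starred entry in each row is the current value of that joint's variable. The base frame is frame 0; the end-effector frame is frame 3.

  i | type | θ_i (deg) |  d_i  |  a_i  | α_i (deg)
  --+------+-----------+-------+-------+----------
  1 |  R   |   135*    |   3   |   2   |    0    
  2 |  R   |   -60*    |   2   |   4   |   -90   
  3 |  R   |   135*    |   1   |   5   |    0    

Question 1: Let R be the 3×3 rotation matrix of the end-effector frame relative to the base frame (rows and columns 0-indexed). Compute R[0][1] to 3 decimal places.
End-effector y-axis (col 1 of R) = (-0.1830,-0.6830,0.7071)
R[0][1] = -0.1830

-0.183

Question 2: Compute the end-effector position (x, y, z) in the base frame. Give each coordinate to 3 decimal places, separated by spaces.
after link 1: o_1 = (-1.4142, 1.4142, 3.0000)
after link 2: o_2 = (-0.3789, 5.2779, 5.0000)
after link 3: o_3 = (-2.2599, 2.1217, 1.4645)

-2.260 2.122 1.464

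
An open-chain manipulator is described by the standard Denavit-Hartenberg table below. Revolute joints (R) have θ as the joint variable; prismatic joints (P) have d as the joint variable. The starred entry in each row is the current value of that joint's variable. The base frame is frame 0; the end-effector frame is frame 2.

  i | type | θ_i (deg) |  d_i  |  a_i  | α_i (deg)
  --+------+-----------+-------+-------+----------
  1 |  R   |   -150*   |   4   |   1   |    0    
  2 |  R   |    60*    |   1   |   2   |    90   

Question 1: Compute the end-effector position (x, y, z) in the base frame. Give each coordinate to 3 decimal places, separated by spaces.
after link 1: o_1 = (-0.8660, -0.5000, 4.0000)
after link 2: o_2 = (-0.8660, -2.5000, 5.0000)

-0.866 -2.500 5.000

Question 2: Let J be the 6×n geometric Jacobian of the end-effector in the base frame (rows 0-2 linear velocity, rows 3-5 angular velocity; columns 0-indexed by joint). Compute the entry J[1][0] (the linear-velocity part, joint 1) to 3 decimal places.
-0.866

axis z_0 = ẑ; lever o_n−o_0 = (-0.8660,-2.5000,5.0000)
cross product → J_v[:, 0] = (2.5000,-0.8660,0.0000)
J_ω[:, 0] = z_0
entry J[1][0] = -0.8660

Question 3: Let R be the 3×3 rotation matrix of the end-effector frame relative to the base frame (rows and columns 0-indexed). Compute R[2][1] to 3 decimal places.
1.000

End-effector y-axis (col 1 of R) = (0.0000,-0.0000,1.0000)
R[2][1] = 1.0000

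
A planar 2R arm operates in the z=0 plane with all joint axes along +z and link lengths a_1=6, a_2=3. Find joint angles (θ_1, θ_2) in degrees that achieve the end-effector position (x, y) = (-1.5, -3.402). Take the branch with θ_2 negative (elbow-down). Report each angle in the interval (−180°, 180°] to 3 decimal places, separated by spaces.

-89.999 -149.998

cos θ_2 = (13.8236−6²−3²)/(2·6·3) = -0.8660; θ_2 = -149.9983° (elbow-down)
β = atan2(-3.4020,-1.5000) = -113.7935°; ψ = atan2(-1.5001,3.4020) = -23.7948°
θ_1 = β − ψ = -89.9987°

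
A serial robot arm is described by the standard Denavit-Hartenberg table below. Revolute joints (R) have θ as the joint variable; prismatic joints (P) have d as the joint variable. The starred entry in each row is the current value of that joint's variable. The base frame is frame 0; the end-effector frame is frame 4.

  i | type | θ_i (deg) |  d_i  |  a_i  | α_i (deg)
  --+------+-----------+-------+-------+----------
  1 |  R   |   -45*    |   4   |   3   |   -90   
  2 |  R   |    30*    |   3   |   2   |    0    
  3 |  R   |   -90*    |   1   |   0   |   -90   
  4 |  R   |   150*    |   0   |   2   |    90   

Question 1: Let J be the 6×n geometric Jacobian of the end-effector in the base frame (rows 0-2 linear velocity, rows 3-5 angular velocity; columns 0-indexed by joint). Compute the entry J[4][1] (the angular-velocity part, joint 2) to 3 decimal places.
0.707

axis z_1 = (0.7071,0.7071,0.0000); lever o_n−o_1 = (2.7337,1.5089,-2.5000)
cross product → J_v[:, 1] = (-1.7678,1.7678,-0.8660)
J_ω[:, 1] = z_1
entry J[4][1] = 0.7071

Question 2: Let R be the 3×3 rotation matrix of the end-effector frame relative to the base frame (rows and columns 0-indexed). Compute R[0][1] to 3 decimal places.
End-effector y-axis (col 1 of R) = (0.6124,-0.6124,-0.5000)
R[0][1] = 0.6124

0.612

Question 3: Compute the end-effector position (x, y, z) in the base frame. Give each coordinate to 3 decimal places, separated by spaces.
after link 1: o_1 = (2.1213, -2.1213, 4.0000)
after link 2: o_2 = (5.4674, -1.2247, 3.0000)
after link 3: o_3 = (6.1745, -0.5176, 3.0000)
after link 4: o_4 = (4.8550, -0.6124, 1.5000)

4.855 -0.612 1.500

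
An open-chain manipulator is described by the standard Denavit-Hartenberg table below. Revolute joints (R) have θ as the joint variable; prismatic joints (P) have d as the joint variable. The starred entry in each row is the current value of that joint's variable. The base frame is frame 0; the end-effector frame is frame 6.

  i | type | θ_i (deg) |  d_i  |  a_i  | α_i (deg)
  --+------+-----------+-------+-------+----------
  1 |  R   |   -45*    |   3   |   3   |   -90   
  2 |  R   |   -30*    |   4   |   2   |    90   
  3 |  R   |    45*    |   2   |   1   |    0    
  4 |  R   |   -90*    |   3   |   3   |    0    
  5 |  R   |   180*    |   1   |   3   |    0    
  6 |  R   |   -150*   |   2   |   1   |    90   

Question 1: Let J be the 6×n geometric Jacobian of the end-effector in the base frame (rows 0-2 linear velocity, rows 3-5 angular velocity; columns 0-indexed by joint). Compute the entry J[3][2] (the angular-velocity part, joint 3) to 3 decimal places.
-0.354

axis z_2 = (-0.3536,0.3536,0.8660); lever o_n−o_2 = (-1.4869,2.1209,7.7647)
cross product → J_v[:, 2] = (0.9085,1.4575,-0.2241)
J_ω[:, 2] = z_2
entry J[3][2] = -0.3536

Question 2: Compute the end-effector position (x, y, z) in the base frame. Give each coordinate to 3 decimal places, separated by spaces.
after link 1: o_1 = (2.1213, -2.1213, 3.0000)
after link 2: o_2 = (6.1745, -0.5176, 4.0000)
after link 3: o_3 = (6.4004, 0.2565, 6.0856)
after link 4: o_4 = (5.1388, -1.4819, 9.7443)
after link 5: o_5 = (4.9862, 1.6707, 9.5497)
after link 6: o_6 = (4.6876, 1.6033, 11.7647)

4.688 1.603 11.765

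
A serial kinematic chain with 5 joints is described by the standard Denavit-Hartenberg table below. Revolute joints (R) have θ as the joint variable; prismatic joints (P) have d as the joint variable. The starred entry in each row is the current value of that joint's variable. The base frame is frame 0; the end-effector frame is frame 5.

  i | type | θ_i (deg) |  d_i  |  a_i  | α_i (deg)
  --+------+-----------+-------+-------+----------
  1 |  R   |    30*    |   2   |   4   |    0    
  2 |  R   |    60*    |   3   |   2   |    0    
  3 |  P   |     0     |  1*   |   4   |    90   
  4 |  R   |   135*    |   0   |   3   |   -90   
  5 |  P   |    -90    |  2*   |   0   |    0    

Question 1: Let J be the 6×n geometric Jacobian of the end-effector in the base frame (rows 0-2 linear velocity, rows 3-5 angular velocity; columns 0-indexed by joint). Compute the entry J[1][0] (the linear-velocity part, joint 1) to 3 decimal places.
axis z_0 = ẑ; lever o_n−o_0 = (3.4641,4.4645,6.7071)
cross product → J_v[:, 0] = (-4.4645,3.4641,0.0000)
J_ω[:, 0] = z_0
entry J[1][0] = 3.4641

3.464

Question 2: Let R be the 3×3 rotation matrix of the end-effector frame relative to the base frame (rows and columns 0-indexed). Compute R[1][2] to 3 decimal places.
-0.707

End-effector z-axis (col 2 of R) = (-0.0000,-0.7071,-0.7071)
R[1][2] = -0.7071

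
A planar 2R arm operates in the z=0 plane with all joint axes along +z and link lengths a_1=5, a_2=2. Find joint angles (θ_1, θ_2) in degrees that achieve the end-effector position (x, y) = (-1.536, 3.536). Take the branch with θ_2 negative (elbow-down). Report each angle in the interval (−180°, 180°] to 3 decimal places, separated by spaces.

135.008 -134.981

cos θ_2 = (14.8626−5²−2²)/(2·5·2) = -0.7069; θ_2 = -134.9808° (elbow-down)
β = atan2(3.5360,-1.5360) = 113.4796°; ψ = atan2(-1.4147,3.5863) = -21.5279°
θ_1 = β − ψ = 135.0076°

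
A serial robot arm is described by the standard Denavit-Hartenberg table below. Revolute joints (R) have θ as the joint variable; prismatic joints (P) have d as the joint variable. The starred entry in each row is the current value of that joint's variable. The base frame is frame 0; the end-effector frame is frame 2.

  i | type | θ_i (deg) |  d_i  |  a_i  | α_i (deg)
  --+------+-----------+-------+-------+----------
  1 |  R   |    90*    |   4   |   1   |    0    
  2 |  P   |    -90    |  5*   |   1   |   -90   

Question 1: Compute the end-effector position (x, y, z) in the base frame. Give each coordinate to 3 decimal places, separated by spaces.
after link 1: o_1 = (0.0000, 1.0000, 4.0000)
after link 2: o_2 = (1.0000, 1.0000, 9.0000)

1.000 1.000 9.000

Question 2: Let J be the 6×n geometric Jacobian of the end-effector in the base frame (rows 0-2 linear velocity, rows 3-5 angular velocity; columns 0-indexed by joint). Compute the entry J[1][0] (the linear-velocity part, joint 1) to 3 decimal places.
1.000

axis z_0 = ẑ; lever o_n−o_0 = (1.0000,1.0000,9.0000)
cross product → J_v[:, 0] = (-1.0000,1.0000,0.0000)
J_ω[:, 0] = z_0
entry J[1][0] = 1.0000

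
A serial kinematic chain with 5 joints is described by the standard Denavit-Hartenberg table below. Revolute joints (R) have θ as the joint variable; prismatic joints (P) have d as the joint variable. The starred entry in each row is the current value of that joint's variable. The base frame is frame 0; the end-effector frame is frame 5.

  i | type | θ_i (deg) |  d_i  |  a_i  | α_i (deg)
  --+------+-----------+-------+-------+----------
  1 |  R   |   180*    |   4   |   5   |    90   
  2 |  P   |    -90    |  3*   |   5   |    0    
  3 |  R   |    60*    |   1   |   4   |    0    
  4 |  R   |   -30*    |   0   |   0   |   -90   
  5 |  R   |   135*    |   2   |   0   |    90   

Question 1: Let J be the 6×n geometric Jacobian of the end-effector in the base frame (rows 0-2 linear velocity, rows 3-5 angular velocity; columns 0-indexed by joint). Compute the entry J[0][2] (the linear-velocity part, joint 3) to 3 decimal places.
-1.000

axis z_2 = (0.0000,1.0000,0.0000); lever o_n−o_2 = (-5.1962,1.0000,-1.0000)
cross product → J_v[:, 2] = (-1.0000,-0.0000,5.1962)
J_ω[:, 2] = z_2
entry J[0][2] = -1.0000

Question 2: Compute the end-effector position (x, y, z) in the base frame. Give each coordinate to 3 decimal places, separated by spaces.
after link 1: o_1 = (-5.0000, 0.0000, 4.0000)
after link 2: o_2 = (-5.0000, 3.0000, -1.0000)
after link 3: o_3 = (-8.4641, 4.0000, -3.0000)
after link 4: o_4 = (-8.4641, 4.0000, -3.0000)
after link 5: o_5 = (-10.1962, 4.0000, -2.0000)

-10.196 4.000 -2.000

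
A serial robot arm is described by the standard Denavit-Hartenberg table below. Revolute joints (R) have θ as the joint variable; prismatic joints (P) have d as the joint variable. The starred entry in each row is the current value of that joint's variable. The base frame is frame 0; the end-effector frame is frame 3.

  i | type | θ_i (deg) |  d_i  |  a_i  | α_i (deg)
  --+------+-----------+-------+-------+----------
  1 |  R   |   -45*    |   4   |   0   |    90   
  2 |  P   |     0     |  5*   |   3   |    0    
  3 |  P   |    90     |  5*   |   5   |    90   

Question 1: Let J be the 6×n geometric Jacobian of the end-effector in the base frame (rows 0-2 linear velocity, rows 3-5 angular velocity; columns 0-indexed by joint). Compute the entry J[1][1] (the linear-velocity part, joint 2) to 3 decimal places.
-0.707

prismatic axis z_1 = (-0.7071,-0.7071,0.0000)
J_v[:, 1] = z_1; J_ω[:, 1] = (0,0,0)
entry J[1][1] = -0.7071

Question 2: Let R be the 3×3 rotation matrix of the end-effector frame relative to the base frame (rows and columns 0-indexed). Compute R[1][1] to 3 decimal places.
End-effector y-axis (col 1 of R) = (-0.7071,-0.7071,0.0000)
R[1][1] = -0.7071

-0.707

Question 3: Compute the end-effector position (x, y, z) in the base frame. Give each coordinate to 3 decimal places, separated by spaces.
after link 1: o_1 = (0.0000, 0.0000, 4.0000)
after link 2: o_2 = (-1.4142, -5.6569, 4.0000)
after link 3: o_3 = (-4.9497, -9.1924, 9.0000)

-4.950 -9.192 9.000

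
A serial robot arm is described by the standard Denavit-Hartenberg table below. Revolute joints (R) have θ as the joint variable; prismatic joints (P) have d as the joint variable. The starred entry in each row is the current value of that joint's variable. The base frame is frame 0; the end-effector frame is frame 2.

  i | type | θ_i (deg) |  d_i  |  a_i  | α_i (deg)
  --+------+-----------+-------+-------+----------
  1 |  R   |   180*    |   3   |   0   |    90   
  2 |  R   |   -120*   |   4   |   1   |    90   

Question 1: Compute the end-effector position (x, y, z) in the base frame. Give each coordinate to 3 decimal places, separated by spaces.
after link 1: o_1 = (0.0000, 0.0000, 3.0000)
after link 2: o_2 = (0.5000, 4.0000, 2.1340)

0.500 4.000 2.134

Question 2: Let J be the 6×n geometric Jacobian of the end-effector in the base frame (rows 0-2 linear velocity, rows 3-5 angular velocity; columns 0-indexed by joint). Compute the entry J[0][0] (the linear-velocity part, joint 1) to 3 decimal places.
-4.000

axis z_0 = ẑ; lever o_n−o_0 = (0.5000,4.0000,2.1340)
cross product → J_v[:, 0] = (-4.0000,0.5000,0.0000)
J_ω[:, 0] = z_0
entry J[0][0] = -4.0000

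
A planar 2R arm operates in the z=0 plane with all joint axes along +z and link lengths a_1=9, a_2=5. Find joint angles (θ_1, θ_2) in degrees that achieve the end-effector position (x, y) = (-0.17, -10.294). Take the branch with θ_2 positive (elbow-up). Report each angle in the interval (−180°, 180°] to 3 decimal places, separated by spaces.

-120.001 90.003

cos θ_2 = (105.9953−9²−5²)/(2·9·5) = -0.0001; θ_2 = 90.0030° (elbow-up)
β = atan2(-10.2940,-0.1700) = -90.9461°; ψ = atan2(5.0000,8.9997) = 29.0553°
θ_1 = β − ψ = -120.0014°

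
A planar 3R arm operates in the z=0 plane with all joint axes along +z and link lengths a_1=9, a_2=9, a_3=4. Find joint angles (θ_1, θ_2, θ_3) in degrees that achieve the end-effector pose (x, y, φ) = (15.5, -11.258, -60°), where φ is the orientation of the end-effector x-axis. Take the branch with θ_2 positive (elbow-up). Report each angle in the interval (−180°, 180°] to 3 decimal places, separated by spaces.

wrist centre = target − a_3·(cos φ, sin φ) = (13.5000, -7.7939)
cos θ_2 = (242.9949−9²−9²)/(2·9·9) = 0.5000; θ_2 = 60.0021° (elbow-up)
β = atan2(-7.7939,13.5000) = -29.9989°; ψ = atan2(7.7944,13.4997) = 30.0011°
θ_1 = β − ψ = -60.0000°
θ_3 = φ − θ_1 − θ_2 = -60.0021° (wrapped to (-180°,180°])

-60.000 60.002 -60.002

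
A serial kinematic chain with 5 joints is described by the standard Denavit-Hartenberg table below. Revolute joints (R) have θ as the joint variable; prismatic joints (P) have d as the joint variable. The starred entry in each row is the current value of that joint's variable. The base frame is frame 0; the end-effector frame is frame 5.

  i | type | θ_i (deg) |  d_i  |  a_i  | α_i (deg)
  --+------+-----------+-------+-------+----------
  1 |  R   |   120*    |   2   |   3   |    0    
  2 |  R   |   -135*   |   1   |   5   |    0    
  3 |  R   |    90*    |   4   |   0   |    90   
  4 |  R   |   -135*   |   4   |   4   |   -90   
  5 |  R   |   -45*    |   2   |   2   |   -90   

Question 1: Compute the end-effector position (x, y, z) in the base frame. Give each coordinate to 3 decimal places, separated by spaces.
7.935 -2.429 1.757

after link 1: o_1 = (-1.5000, 2.5981, 2.0000)
after link 2: o_2 = (3.3296, 1.3040, 3.0000)
after link 3: o_3 = (3.3296, 1.3040, 7.0000)
after link 4: o_4 = (6.4613, -2.4633, 4.1716)
after link 5: o_5 = (7.9345, -2.4293, 1.7574)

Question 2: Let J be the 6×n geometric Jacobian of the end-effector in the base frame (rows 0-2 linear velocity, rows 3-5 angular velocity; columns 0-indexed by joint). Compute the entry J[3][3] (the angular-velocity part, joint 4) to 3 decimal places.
0.966

axis z_3 = (0.9659,-0.2588,0.0000); lever o_n−o_3 = (4.6049,-3.7333,-5.2426)
cross product → J_v[:, 3] = (1.3569,5.0640,-2.4142)
J_ω[:, 3] = z_3
entry J[3][3] = 0.9659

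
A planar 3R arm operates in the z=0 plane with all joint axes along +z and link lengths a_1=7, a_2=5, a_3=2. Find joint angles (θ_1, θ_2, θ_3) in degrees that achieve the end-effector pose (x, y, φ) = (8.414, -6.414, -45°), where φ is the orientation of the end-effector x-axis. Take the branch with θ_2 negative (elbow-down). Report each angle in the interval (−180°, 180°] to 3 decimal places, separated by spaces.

0.002 -90.004 45.002

wrist centre = target − a_3·(cos φ, sin φ) = (6.9998, -4.9998)
cos θ_2 = (73.9949−7²−5²)/(2·7·5) = -0.0001; θ_2 = -90.0042° (elbow-down)
β = atan2(-4.9998,6.9998) = -35.5373°; ψ = atan2(-5.0000,6.9996) = -35.5391°
θ_1 = β − ψ = 0.0017°
θ_3 = φ − θ_1 − θ_2 = 45.0024° (wrapped to (-180°,180°])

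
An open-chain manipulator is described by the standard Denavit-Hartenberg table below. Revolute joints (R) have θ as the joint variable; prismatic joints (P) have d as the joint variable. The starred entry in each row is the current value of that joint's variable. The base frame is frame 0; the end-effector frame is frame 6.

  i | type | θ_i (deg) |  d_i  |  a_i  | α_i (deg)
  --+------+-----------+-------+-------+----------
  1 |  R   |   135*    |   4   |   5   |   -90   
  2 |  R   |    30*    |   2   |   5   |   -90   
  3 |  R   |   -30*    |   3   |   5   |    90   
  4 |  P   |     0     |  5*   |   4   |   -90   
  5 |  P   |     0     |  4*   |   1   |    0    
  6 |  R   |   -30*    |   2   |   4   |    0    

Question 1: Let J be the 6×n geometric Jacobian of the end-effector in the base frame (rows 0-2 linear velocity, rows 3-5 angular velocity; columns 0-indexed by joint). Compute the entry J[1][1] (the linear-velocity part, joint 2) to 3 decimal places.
axis z_1 = (-0.7071,-0.7071,0.0000); lever o_n−o_1 = (-15.3381,-5.5841,-14.3744)
cross product → J_v[:, 1] = (10.1642,-10.1642,-6.8971)
J_ω[:, 1] = z_1
entry J[1][1] = -10.1642

-10.164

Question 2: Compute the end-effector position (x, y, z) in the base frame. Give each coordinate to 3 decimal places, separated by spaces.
-18.874 -2.049 -10.374

after link 1: o_1 = (-3.5355, 3.5355, 4.0000)
after link 2: o_2 = (-8.0116, 5.1832, 1.5000)
after link 3: o_3 = (-11.3704, 5.0064, -3.2631)
after link 4: o_4 = (-16.4368, 1.1207, -3.7452)
after link 5: o_5 = (-15.9065, -0.1167, -7.6423)
after link 6: o_6 = (-18.8736, -2.0486, -10.3744)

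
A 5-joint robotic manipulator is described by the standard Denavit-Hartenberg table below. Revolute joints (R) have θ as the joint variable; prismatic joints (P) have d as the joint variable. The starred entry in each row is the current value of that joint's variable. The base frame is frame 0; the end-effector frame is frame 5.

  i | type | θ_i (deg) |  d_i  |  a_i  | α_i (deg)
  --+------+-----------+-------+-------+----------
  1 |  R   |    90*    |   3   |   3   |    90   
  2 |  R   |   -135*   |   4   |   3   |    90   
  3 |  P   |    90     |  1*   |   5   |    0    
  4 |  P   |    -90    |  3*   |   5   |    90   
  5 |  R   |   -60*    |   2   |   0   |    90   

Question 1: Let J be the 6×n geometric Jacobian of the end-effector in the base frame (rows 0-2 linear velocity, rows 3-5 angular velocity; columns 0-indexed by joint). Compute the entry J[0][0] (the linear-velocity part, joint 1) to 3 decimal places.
axis z_0 = ẑ; lever o_n−o_0 = (7.0000,-5.4853,0.1716)
cross product → J_v[:, 0] = (5.4853,7.0000,-0.0000)
J_ω[:, 0] = z_0
entry J[0][0] = 5.4853

5.485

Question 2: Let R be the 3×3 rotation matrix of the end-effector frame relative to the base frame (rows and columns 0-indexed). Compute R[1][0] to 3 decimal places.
0.259

End-effector x-axis (col 0 of R) = (-0.0000,0.2588,-0.9659)
R[1][0] = 0.2588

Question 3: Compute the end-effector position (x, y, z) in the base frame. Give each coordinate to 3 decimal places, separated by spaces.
7.000 -5.485 0.172

after link 1: o_1 = (0.0000, 3.0000, 3.0000)
after link 2: o_2 = (4.0000, 0.8787, 0.8787)
after link 3: o_3 = (9.0000, 0.1716, 1.5858)
after link 4: o_4 = (9.0000, -5.4853, 0.1716)
after link 5: o_5 = (7.0000, -5.4853, 0.1716)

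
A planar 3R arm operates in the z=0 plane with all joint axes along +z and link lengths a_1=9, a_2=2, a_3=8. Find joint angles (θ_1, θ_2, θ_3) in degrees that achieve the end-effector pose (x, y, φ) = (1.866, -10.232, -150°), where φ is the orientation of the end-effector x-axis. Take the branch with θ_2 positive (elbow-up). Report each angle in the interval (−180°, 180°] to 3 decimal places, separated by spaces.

-40.647 30.003 -139.356

wrist centre = target − a_3·(cos φ, sin φ) = (8.7942, -6.2320)
cos θ_2 = (116.1758−9²−2²)/(2·9·2) = 0.8660; θ_2 = 30.0034° (elbow-up)
β = atan2(-6.2320,8.7942) = -35.3232°; ψ = atan2(1.0001,10.7320) = 5.3240°
θ_1 = β − ψ = -40.6472°
θ_3 = φ − θ_1 − θ_2 = -139.3562° (wrapped to (-180°,180°])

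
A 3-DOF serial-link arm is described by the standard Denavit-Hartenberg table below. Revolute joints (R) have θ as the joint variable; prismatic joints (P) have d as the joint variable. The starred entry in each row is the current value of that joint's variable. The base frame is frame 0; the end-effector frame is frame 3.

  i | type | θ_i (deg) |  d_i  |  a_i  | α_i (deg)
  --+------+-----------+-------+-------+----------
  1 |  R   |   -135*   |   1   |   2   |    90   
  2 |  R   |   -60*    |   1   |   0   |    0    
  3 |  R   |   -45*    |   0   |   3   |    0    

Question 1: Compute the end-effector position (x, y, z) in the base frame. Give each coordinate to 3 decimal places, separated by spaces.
-1.572 -0.158 -1.898

after link 1: o_1 = (-1.4142, -1.4142, 1.0000)
after link 2: o_2 = (-2.1213, -0.7071, 1.0000)
after link 3: o_3 = (-1.5723, -0.1581, -1.8978)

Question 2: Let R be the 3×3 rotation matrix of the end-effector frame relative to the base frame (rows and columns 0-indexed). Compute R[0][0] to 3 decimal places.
0.183

End-effector x-axis (col 0 of R) = (0.1830,0.1830,-0.9659)
R[0][0] = 0.1830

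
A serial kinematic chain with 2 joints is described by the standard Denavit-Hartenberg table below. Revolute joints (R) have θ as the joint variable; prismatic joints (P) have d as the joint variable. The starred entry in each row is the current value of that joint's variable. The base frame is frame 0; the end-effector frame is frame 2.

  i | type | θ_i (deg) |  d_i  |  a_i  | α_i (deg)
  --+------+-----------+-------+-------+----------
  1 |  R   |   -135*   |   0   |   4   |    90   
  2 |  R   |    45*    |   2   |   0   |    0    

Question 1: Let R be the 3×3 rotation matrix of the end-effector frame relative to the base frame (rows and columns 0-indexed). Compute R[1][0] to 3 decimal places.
End-effector x-axis (col 0 of R) = (-0.5000,-0.5000,0.7071)
R[1][0] = -0.5000

-0.500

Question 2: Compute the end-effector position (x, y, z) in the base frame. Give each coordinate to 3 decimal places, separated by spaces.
after link 1: o_1 = (-2.8284, -2.8284, 0.0000)
after link 2: o_2 = (-4.2426, -1.4142, 0.0000)

-4.243 -1.414 0.000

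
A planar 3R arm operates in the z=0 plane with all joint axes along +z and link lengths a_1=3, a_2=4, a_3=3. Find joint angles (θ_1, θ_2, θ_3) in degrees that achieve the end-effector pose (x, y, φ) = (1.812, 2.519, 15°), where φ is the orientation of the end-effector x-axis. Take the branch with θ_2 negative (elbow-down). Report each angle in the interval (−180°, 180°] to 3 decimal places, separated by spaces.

-135.009 -150.000 -59.991

wrist centre = target − a_3·(cos φ, sin φ) = (-1.0858, 1.7425)
cos θ_2 = (4.2154−3²−4²)/(2·3·4) = -0.8660; θ_2 = -150.0001° (elbow-down)
β = atan2(1.7425,-1.0858) = 121.9270°; ψ = atan2(-2.0000,-0.4641) = -103.0645°
θ_1 = β − ψ = 224.9915°
θ_3 = φ − θ_1 − θ_2 = -59.9914° (wrapped to (-180°,180°])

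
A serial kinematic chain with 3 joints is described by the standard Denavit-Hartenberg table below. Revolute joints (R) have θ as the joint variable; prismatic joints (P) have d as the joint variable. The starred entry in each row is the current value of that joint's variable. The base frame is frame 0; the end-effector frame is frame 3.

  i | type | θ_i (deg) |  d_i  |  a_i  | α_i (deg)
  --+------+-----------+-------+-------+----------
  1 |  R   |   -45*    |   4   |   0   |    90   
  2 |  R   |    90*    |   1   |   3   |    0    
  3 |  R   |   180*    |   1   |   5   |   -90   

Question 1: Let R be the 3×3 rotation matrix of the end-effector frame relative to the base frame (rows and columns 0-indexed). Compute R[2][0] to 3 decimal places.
End-effector x-axis (col 0 of R) = (-0.0000,0.0000,-1.0000)
R[2][0] = -1.0000

-1.000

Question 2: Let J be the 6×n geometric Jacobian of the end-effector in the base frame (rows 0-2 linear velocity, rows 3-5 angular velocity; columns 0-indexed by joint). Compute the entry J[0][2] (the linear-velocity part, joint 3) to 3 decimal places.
axis z_2 = (-0.7071,-0.7071,0.0000); lever o_n−o_2 = (-0.7071,-0.7071,-5.0000)
cross product → J_v[:, 2] = (3.5355,-3.5355,-0.0000)
J_ω[:, 2] = z_2
entry J[0][2] = 3.5355

3.536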